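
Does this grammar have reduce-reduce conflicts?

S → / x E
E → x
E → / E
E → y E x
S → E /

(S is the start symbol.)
No reduce-reduce conflicts

Augment with S' → S and build the canonical LR(0) collection (I0 = CLOSURE({[S' → . S]}), then GOTO on every symbol after a dot until no new states appear). It has 13 states:
  I0: { [E → . / E], [E → . x], [E → . y E x], [S → . / x E], [S → . E /], [S' → . S] }  — shift
  I1: { [E → . / E], [E → . x], [E → . y E x], [E → / . E], [S → / . x E] }  — shift
  I2: { [S → E . /] }  — shift
  I3: { [S' → S .] }  — accept
  I4: { [E → x .] }  — reduce
  I5: { [E → . / E], [E → . x], [E → . y E x], [E → y . E x] }  — shift
  I6: { [E → . / E], [E → . x], [E → . y E x], [E → / . E] }  — shift
  I7: { [E → y E . x] }  — shift
  I8: { [E → y E x .] }  — reduce
  I9: { [E → / E .] }  — reduce
  I10: { [S → E / .] }  — reduce
  I11: { [E → . / E], [E → . x], [E → . y E x], [E → x .], [S → / x . E] }  — shift, reduce
  I12: { [S → / x E .] }  — reduce

No state contains more than one complete item.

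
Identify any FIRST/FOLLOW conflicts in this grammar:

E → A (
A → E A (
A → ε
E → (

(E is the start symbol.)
Yes. A → E A '(' with FOLLOW(A) on { '(' }

Nullable non-terminals: A.
FIRST sets used below: FIRST(E) = { '(' }

A: nullable alternative(s) A → ε; FOLLOW(A) = { '(' }
  A → E A (: FIRST \ {ε} = { '(' } — overlaps FOLLOW(A) on { '(' }: CONFLICT
  A → ε: FIRST \ {ε} = { } — this is the only nullable alternative, skip

E has no nullable alternative, so no FIRST/FOLLOW check is needed there.

So the grammar has 1 FIRST/FOLLOW conflict (marked CONFLICT above).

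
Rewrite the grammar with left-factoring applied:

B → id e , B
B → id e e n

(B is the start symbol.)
B → id e B'
B' → , B
B' → e n

Left-factoring transforms A → αβ₁ | αβ₂ into A → αA' and A' → β₁ | β₂
(α is the longest common prefix among the alternatives). Repeat until
no nonterminal has two alternatives with a common prefix.

Round 1: B has alternatives sharing prefix 'id e'. Introduce B': B → id e B'
  Add: B' → , B
  Add: B' → e n

No remaining common prefixes — done.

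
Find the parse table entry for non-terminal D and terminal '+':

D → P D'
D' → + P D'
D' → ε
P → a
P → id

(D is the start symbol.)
Empty (error entry)

To find M[D, '+'], we find productions for D where '+' is in the predict set (PREDICT(N → α) = (FIRST(α) \ {ε}) ∪ (FOLLOW(N) if α ⇒* ε)).

Relevant sets:
  FIRST(P) = { 'a', 'id' }

D → P D': PREDICT = { 'a', 'id' }

M[D, '+'] is empty (no production applies)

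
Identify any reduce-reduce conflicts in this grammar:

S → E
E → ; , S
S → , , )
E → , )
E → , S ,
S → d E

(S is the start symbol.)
Augment with S' → S and build the canonical LR(0) collection (I0 = CLOSURE({[S' → . S]}), then GOTO on every symbol after a dot until no new states appear). It has 15 states:
  I0: { [E → . , )], [E → . , S ,], [E → . ; , S], [S → . , , )], [S → . E], [S → . d E], [S' → . S] }  — shift
  I1: { [E → , . )], [E → , . S ,], [E → . , )], [E → . , S ,], [E → . ; , S], [S → , . , )], [S → . , , )], [S → . E], [S → . d E] }  — shift
  I2: { [E → ; . , S] }  — shift
  I3: { [S → E .] }  — reduce
  I4: { [S' → S .] }  — accept
  I5: { [E → . , )], [E → . , S ,], [E → . ; , S], [S → d . E] }  — shift
  I6: { [E → , . )], [E → , . S ,], [E → . , )], [E → . , S ,], [E → . ; , S], [S → . , , )], [S → . E], [S → . d E] }  — shift
  I7: { [S → d E .] }  — reduce
  I8: { [E → , ) .] }  — reduce
  I9: { [E → , S . ,] }  — shift
  I10: { [E → , S , .] }  — reduce
  I11: { [E → . , )], [E → . , S ,], [E → . ; , S], [E → ; , . S], [S → . , , )], [S → . E], [S → . d E] }  — shift
  I12: { [E → ; , S .] }  — reduce
  I13: { [E → , . )], [E → , . S ,], [E → . , )], [E → . , S ,], [E → . ; , S], [S → , , . )], [S → , . , )], [S → . , , )], [S → . E], [S → . d E] }  — shift
  I14: { [E → , ) .], [S → , , ) .] }  — 2 reduces

I14 contains complete items [E → , ) .], [S → , , ) .] — reduce-reduce conflict.

Answer: Yes — I14: [E → , ) .] vs [S → , , ) .]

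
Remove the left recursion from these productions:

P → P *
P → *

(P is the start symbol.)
P is directly left-recursive. The standard transformation for
  A → A α₁ | ... | A α_m | β₁ | ... | β_n
is
  A  → β₁ A' | ... | β_n A'
  A' → α₁ A' | ... | α_m A' | ε

P → * becomes P → * P'
P → P * becomes P' → * P'
Add P' → ε

Resulting grammar:
P → * P'
P' → * P'
P' → ε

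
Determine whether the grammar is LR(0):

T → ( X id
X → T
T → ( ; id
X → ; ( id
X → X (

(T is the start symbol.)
Yes, the grammar is LR(0)

A grammar is LR(0) if no state in the canonical LR(0) collection has:
  - both a shift item (dot before a terminal) and a complete item (shift-reduce conflict), or
  - two or more complete items (reduce-reduce conflict; the accept item [T' → T .] counts as a complete item here).

Augment with T' → T and build the canonical LR(0) collection (I0 = CLOSURE({[T' → . T]}), then GOTO on every symbol after a dot until no new states appear). It has 11 states:
  I0: { [T → . ( ; id], [T → . ( X id], [T' → . T] }  — shift
  I1: { [T → ( . ; id], [T → ( . X id], [T → . ( ; id], [T → . ( X id], [X → . ; ( id], [X → . T], [X → . X (] }  — shift
  I2: { [T' → T .] }  — accept
  I3: { [T → ( ; . id], [X → ; . ( id] }  — shift
  I4: { [X → T .] }  — reduce
  I5: { [T → ( X . id], [X → X . (] }  — shift
  I6: { [X → X ( .] }  — reduce
  I7: { [T → ( X id .] }  — reduce
  I8: { [X → ; ( . id] }  — shift
  I9: { [T → ( ; id .] }  — reduce
  I10: { [X → ; ( id .] }  — reduce

Every state is either a pure shift/goto state or contains exactly one complete item and nothing to shift — no conflicts. The grammar is LR(0).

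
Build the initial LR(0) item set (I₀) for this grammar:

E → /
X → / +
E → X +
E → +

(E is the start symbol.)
{ [E → . +], [E → . /], [E → . X +], [E' → . E], [X → . / +] }

First, augment the grammar with E' → E
I₀ = CLOSURE({ [E' → . E] }):
  [E' → . E] has the dot before E: add [E → . /], [E → . X +], [E → . +]
  [E → . X +] has the dot before X: add [X → . / +]
No further items can be added.

I₀ = { [E → . +], [E → . /], [E → . X +], [E' → . E], [X → . / +] }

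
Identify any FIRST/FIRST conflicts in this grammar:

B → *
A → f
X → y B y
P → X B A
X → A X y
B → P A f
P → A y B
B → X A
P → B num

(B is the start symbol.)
A FIRST/FIRST conflict occurs when two productions N → α and N → β for the same non-terminal have FIRST(α) ∩ FIRST(β) ≠ ∅ (with ε ∈ FIRST of a nullable right-hand side, so two nullable alternatives also conflict).

FIRST sets of the non-terminals at (or reachable through a nullable prefix from) the front of some alternative:
  FIRST(P) = { '*', 'f', 'y' }
  FIRST(X) = { 'f', 'y' }
  FIRST(A) = { 'f' }
  FIRST(B) = { '*', 'f', 'y' }

Productions for B:
  B → *: FIRST = { '*' }
  B → P A f: FIRST = { '*', 'f', 'y' }
  B → X A: FIRST = { 'f', 'y' }
Productions for X:
  X → y B y: FIRST = { 'y' }
  X → A X y: FIRST = { 'f' }
Productions for P:
  P → X B A: FIRST = { 'f', 'y' }
  P → A y B: FIRST = { 'f' }
  P → B num: FIRST = { '*', 'f', 'y' }
A has only one production, so no FIRST/FIRST conflict is possible there.

Conflict for B: B → * and B → P A f
  Overlap: { '*' }
Conflict for B: B → P A f and B → X A
  Overlap: { 'f', 'y' }
Conflict for P: P → X B A and P → A y B
  Overlap: { 'f' }
Conflict for P: P → X B A and P → B num
  Overlap: { 'f', 'y' }
Conflict for P: P → A y B and P → B num
  Overlap: { 'f' }

Answer: Yes. B → '*' / B → P A f on { '*' }; B → P A f / B → X A on { 'f', 'y' }; P → X B A / P → A y B on { 'f' }; P → X B A / P → B num on { 'f', 'y' }; P → A y B / P → B num on { 'f' }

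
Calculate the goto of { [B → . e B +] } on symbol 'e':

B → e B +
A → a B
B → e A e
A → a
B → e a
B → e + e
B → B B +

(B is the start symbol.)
{ [B → . B B +], [B → . e + e], [B → . e A e], [B → . e B +], [B → . e a], [B → e . B +] }

GOTO(I, 'e') = CLOSURE({ [A → αX.β] : [A → α.Xβ] ∈ I, X = 'e' })

Items with dot before 'e', with the dot advanced:
  [B → . e B +] → [B → e . B +]
Closure of the advanced items:
  [B → e . B +] has the dot before B: add [B → . e B +], [B → . e A e], [B → . e a], [B → . e + e], [B → . B B +]

GOTO = { [B → . B B +], [B → . e + e], [B → . e A e], [B → . e B +], [B → . e a], [B → e . B +] }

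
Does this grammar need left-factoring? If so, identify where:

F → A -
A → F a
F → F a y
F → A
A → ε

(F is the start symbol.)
Left-factoring is needed when two productions for the same non-terminal
share a common prefix on the right-hand side.

Productions for F:
  F → A -
  F → F a y
  F → A
Productions for A:
  A → F a
  A → ε

Found common prefix 'A' in productions for F

Answer: Yes, F has productions with common prefix 'A'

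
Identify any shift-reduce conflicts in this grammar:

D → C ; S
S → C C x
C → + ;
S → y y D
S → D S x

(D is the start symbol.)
No shift-reduce conflicts

Augment with D' → D and build the canonical LR(0) collection (I0 = CLOSURE({[D' → . D]}), then GOTO on every symbol after a dot until no new states appear). It has 16 states:
  I0: { [C → . + ;], [D → . C ; S], [D' → . D] }  — shift
  I1: { [C → + . ;] }  — shift
  I2: { [D → C . ; S] }  — shift
  I3: { [D' → D .] }  — accept
  I4: { [C → . + ;], [D → . C ; S], [D → C ; . S], [S → . C C x], [S → . D S x], [S → . y y D] }  — shift
  I5: { [C → . + ;], [D → C . ; S], [S → C . C x] }  — shift
  I6: { [C → . + ;], [D → . C ; S], [S → . C C x], [S → . D S x], [S → . y y D], [S → D . S x] }  — shift
  I7: { [D → C ; S .] }  — reduce
  I8: { [S → y . y D] }  — shift
  I9: { [C → . + ;], [D → . C ; S], [S → y y . D] }  — shift
  I10: { [S → y y D .] }  — reduce
  I11: { [S → D S . x] }  — shift
  I12: { [S → D S x .] }  — reduce
  I13: { [S → C C . x] }  — shift
  I14: { [S → C C x .] }  — reduce
  I15: { [C → + ; .] }  — reduce

No state contains both a complete item and a shift item.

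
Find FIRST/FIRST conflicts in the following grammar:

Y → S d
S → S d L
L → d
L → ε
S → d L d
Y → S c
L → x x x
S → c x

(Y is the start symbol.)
Yes. Y → S d / Y → S c on { 'c', 'd' }; S → S d L / S → d L d on { 'd' }; S → S d L / S → c x on { 'c' }

A FIRST/FIRST conflict occurs when two productions N → α and N → β for the same non-terminal have FIRST(α) ∩ FIRST(β) ≠ ∅ (with ε ∈ FIRST of a nullable right-hand side, so two nullable alternatives also conflict).

FIRST sets of the non-terminals at (or reachable through a nullable prefix from) the front of some alternative:
  FIRST(S) = { 'c', 'd' }

Productions for Y:
  Y → S d: FIRST = { 'c', 'd' }
  Y → S c: FIRST = { 'c', 'd' }
Productions for S:
  S → S d L: FIRST = { 'c', 'd' }
  S → d L d: FIRST = { 'd' }
  S → c x: FIRST = { 'c' }
Productions for L:
  L → d: FIRST = { 'd' }
  L → ε: FIRST = { ε }
  L → x x x: FIRST = { 'x' }

Conflict for Y: Y → S d and Y → S c
  Overlap: { 'c', 'd' }
Conflict for S: S → S d L and S → d L d
  Overlap: { 'd' }
Conflict for S: S → S d L and S → c x
  Overlap: { 'c' }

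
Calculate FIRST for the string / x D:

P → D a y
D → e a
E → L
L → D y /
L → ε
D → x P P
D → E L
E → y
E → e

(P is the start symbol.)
To compute FIRST(/ x D), process the symbols left to right:
Symbol / is a terminal. Add '/' and stop.
FIRST(/ x D) = { '/' }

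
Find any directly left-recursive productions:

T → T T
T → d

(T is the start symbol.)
Direct left recursion occurs when N → N α for some non-terminal N (the right-hand side begins with the left-hand side itself).

T → T T: LEFT RECURSIVE (starts with T)
T → d: starts with d

The grammar has direct left recursion on: T.

Answer: Yes, T is left-recursive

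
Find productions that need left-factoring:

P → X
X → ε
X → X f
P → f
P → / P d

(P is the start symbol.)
No, left-factoring is not needed

Left-factoring is needed when two productions for the same non-terminal
share a common prefix on the right-hand side.

Productions for P:
  P → X
  P → f
  P → / P d
Productions for X:
  X → ε
  X → X f

No common prefixes found.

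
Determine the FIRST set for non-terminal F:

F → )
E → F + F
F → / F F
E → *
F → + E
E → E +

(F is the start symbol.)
{ ')', '+', '/' }

To compute FIRST(F), examine every production with F on the left-hand side, reading each right-hand side left to right until a non-nullable symbol is reached.

From F → ):
  - ')' is a terminal: add ')' and stop
From F → / F F:
  - '/' is a terminal: add '/' and stop
From F → + E:
  - '+' is a terminal: add '+' and stop

Collecting: FIRST(F) = { ')', '+', '/' }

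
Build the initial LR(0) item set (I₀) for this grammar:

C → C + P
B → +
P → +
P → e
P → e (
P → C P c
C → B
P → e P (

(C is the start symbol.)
First, augment the grammar with C' → C
I₀ = CLOSURE({ [C' → . C] }):
  [C' → . C] has the dot before C: add [C → . C + P], [C → . B]
  [C → . B] has the dot before B: add [B → . +]
No further items can be added.

I₀ = { [B → . +], [C → . B], [C → . C + P], [C' → . C] }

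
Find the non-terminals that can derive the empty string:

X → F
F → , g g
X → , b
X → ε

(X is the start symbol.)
{ 'X' }

A non-terminal is nullable if it can derive ε (the empty string): either it has an ε-production, or it has a production whose right-hand side consists entirely of nullable non-terminals.

ε-productions: X → ε
So X is immediately nullable.
No further non-terminal can be added: every production for the remaining non-terminals contains a terminal or a non-nullable non-terminal.
Nullable = { 'X' }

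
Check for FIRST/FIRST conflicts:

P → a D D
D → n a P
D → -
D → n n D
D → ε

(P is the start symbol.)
Yes. D → n a P / D → n n D on { 'n' }

A FIRST/FIRST conflict occurs when two productions N → α and N → β for the same non-terminal have FIRST(α) ∩ FIRST(β) ≠ ∅ (with ε ∈ FIRST of a nullable right-hand side, so two nullable alternatives also conflict).

Productions for D:
  D → n a P: FIRST = { 'n' }
  D → -: FIRST = { '-' }
  D → n n D: FIRST = { 'n' }
  D → ε: FIRST = { ε }
P has only one production, so no FIRST/FIRST conflict is possible there.

Conflict for D: D → n a P and D → n n D
  Overlap: { 'n' }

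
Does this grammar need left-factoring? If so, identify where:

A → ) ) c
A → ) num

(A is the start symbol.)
Yes, A has productions with common prefix ')'

Left-factoring is needed when two productions for the same non-terminal
share a common prefix on the right-hand side.

Productions for A:
  A → ) ) c
  A → ) num

Found common prefix ')' in productions for A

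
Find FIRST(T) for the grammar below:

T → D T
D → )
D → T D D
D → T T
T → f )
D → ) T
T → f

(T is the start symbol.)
{ ')', 'f' }

FIRST sets of the other non-terminals involved (by the same procedure, iterated to a fixed point):
  FIRST(D) = { ')', 'f' }

From T → D T:
  - D is a non-terminal: add FIRST(D) \ {ε} = { ')', 'f' }
    D is not nullable, so stop
From T → f ):
  - f is a terminal: add 'f' and stop
From T → f:
  - f is a terminal: add 'f' and stop

Collecting: FIRST(T) = { ')', 'f' }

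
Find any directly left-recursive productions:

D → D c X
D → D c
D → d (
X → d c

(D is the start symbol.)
D → D c X: LEFT RECURSIVE (starts with D)
D → D c: LEFT RECURSIVE (starts with D)
D → d (: starts with d
X → d c: starts with d

The grammar has direct left recursion on: D.

Answer: Yes, D is left-recursive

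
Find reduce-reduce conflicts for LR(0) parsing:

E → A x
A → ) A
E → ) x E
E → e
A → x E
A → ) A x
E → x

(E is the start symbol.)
A reduce-reduce conflict occurs when an LR(0) state has two complete items [A → α .] and [B → β .] — both call for a reduction, and with no lookahead the parser cannot choose between them.

Augment with E' → E and build the canonical LR(0) collection (I0 = CLOSURE({[E' → . E]}), then GOTO on every symbol after a dot until no new states appear). It has 14 states:
  I0: { [A → . ) A x], [A → . ) A], [A → . x E], [E → . ) x E], [E → . A x], [E → . e], [E → . x], [E' → . E] }  — shift
  I1: { [A → ) . A x], [A → ) . A], [A → . ) A x], [A → . ) A], [A → . x E], [E → ) . x E] }  — shift
  I2: { [E → A . x] }  — shift
  I3: { [E' → E .] }  — accept
  I4: { [E → e .] }  — reduce
  I5: { [A → . ) A x], [A → . ) A], [A → . x E], [A → x . E], [E → . ) x E], [E → . A x], [E → . e], [E → . x], [E → x .] }  — shift, reduce
  I6: { [A → x E .] }  — reduce
  I7: { [E → A x .] }  — reduce
  I8: { [A → ) . A x], [A → ) . A], [A → . ) A x], [A → . ) A], [A → . x E] }  — shift
  I9: { [A → ) A . x], [A → ) A .] }  — shift, reduce
  I10: { [A → . ) A x], [A → . ) A], [A → . x E], [A → x . E], [E → ) x . E], [E → . ) x E], [E → . A x], [E → . e], [E → . x] }  — shift
  I11: { [A → x E .], [E → ) x E .] }  — 2 reduces
  I12: { [A → ) A x .] }  — reduce
  I13: { [A → . ) A x], [A → . ) A], [A → . x E], [A → x . E], [E → . ) x E], [E → . A x], [E → . e], [E → . x] }  — shift

I11 contains complete items [A → x E .], [E → ) x E .] — reduce-reduce conflict.

Answer: Yes — I11: [A → x E .] vs [E → ) x E .]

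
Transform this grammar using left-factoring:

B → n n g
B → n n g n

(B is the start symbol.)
Left-factoring transforms A → αβ₁ | αβ₂ into A → αA' and A' → β₁ | β₂
(α is the longest common prefix among the alternatives). Repeat until
no nonterminal has two alternatives with a common prefix.

Round 1: B has alternatives sharing prefix 'n n g'. Introduce B': B → n n g B'
  Add: B' → ε
  Add: B' → n

No remaining common prefixes — done.

Resulting grammar:
B → n n g B'
B' → ε
B' → n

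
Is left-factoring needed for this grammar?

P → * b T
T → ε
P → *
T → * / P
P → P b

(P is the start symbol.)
Yes, P has productions with common prefix '*'

Left-factoring is needed when two productions for the same non-terminal
share a common prefix on the right-hand side.

Productions for P:
  P → * b T
  P → *
  P → P b
Productions for T:
  T → ε
  T → * / P

Found common prefix '*' in productions for P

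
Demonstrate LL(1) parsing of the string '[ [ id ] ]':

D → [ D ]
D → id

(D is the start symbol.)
LL(1) parsing maintains a stack (initially the start symbol over $) and the input. At each step: if the stack top is a terminal, match it against the current input token; if it is a non-terminal N, replace it with the RHS of M[N, lookahead] (the unique production whose predict set contains the lookahead).

Stack is shown with the top on the left.

Stack      Input         Action
-------------------------------
D $        [ [ id ] ] $  output D → [ D ]
[ D ] $    [ [ id ] ] $  match '['
D ] $      [ id ] ] $    output D → [ D ]
[ D ] ] $  [ id ] ] $    match '['
D ] ] $    id ] ] $      output D → id
id ] ] $   id ] ] $      match 'id'
] ] $      ] ] $         match ']'
] $        ] $           match ']'
$          $             accept

The string is accepted.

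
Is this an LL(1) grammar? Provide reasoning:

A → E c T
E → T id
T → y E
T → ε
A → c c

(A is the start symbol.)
Yes, the grammar is LL(1).

Relevant sets:
  FIRST(E) = { 'id', 'y' }
  FOLLOW(T) = { $, 'id' }

For A:
  PREDICT(A → E c T) = { 'id', 'y' }
  PREDICT(A → c c) = { 'c' }
For T:
  PREDICT(T → y E) = { 'y' }
  PREDICT(T → ε) = { $, 'id' }
E has a single production, so nothing to check there.

All predict sets are disjoint. The grammar IS LL(1).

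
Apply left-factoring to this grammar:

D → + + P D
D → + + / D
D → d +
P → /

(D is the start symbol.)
D → + + D'
D' → P D
D' → / D
D → d +
P → /

Left-factoring transforms A → αβ₁ | αβ₂ into A → αA' and A' → β₁ | β₂
(α is the longest common prefix among the alternatives). Repeat until
no nonterminal has two alternatives with a common prefix.

Round 1: D has alternatives sharing prefix '+ +'. Introduce D': D → + + D'
  Add: D' → P D
  Add: D' → / D

No remaining common prefixes — done.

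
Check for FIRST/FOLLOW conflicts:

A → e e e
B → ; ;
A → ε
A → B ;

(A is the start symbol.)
Nullable non-terminals: A.
FIRST sets used below: FIRST(B) = { ';' }

A: nullable alternative(s) A → ε; FOLLOW(A) = { $ }
  A → e e e: FIRST \ {ε} = { 'e' } — disjoint from FOLLOW(A)
  A → ε: FIRST \ {ε} = { } — this is the only nullable alternative, skip
  A → B ;: FIRST \ {ε} = { ';' } — disjoint from FOLLOW(A)

B has no nullable alternative, so no FIRST/FOLLOW check is needed there.

No FIRST/FOLLOW conflicts found.

Answer: No FIRST/FOLLOW conflicts.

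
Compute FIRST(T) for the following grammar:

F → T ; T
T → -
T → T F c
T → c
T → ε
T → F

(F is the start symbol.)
FIRST sets of the other non-terminals involved (by the same procedure, iterated to a fixed point):
  FIRST(F) = { '-', ';', 'c' }

From T → -:
  - '-' is a terminal: add '-' and stop
From T → T F c:
  - T is the symbol being defined: contributes nothing new
    T is nullable, so continue to the next symbol
  - F is a non-terminal: add FIRST(F) \ {ε} = { '-', ';', 'c' }
    F is not nullable, so stop
From T → c:
  - c is a terminal: add 'c' and stop
From T → ε:
  - ε-production, so ε ∈ FIRST(T)
From T → F:
  - F is a non-terminal: add FIRST(F) \ {ε} = { '-', ';', 'c' }
    F is not nullable, so stop

Collecting: FIRST(T) = { '-', ';', 'c', ε }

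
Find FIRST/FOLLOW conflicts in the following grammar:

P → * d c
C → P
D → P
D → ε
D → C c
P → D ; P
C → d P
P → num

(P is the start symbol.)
Yes. D → P with FOLLOW(D) on { ';' }; D → C c with FOLLOW(D) on { ';' }

Nullable non-terminals: D.
FIRST sets used below: FIRST(P) = { '*', ';', 'd', 'num' }, FIRST(C) = { '*', ';', 'd', 'num' }

D: nullable alternative(s) D → ε; FOLLOW(D) = { ';' }
  D → P: FIRST \ {ε} = { '*', ';', 'd', 'num' } — overlaps FOLLOW(D) on { ';' }: CONFLICT
  D → ε: FIRST \ {ε} = { } — this is the only nullable alternative, skip
  D → C c: FIRST \ {ε} = { '*', ';', 'd', 'num' } — overlaps FOLLOW(D) on { ';' }: CONFLICT

C, P have no nullable alternative, so no FIRST/FOLLOW check is needed there.

So the grammar has 2 FIRST/FOLLOW conflicts (marked CONFLICT above).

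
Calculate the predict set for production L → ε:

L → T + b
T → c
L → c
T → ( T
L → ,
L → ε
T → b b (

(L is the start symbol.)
{ $ }

PREDICT(L → ε) = (FIRST(RHS) \ {ε}) ∪ (FOLLOW(L) if ε ∈ FIRST(RHS), i.e. RHS ⇒* ε)
The right-hand side is ε (FIRST(ε) = { ε }), so the predict set is FOLLOW(L) = { $ }
PREDICT(L → ε) = { $ }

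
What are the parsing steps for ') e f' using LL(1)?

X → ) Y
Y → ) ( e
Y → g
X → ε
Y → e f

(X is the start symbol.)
LL(1) parsing maintains a stack (initially the start symbol over $) and the input. At each step: if the stack top is a terminal, match it against the current input token; if it is a non-terminal N, replace it with the RHS of M[N, lookahead] (the unique production whose predict set contains the lookahead).

Stack is shown with the top on the left.

Stack  Input    Action
----------------------
X $    ) e f $  output X → ) Y
) Y $  ) e f $  match ')'
Y $    e f $    output Y → e f
e f $  e f $    match 'e'
f $    f $      match 'f'
$      $        accept

The string is accepted.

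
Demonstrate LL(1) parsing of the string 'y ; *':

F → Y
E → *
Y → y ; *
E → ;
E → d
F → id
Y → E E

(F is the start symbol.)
LL(1) parsing maintains a stack (initially the start symbol over $) and the input. At each step: if the stack top is a terminal, match it against the current input token; if it is a non-terminal N, replace it with the RHS of M[N, lookahead] (the unique production whose predict set contains the lookahead).

Stack is shown with the top on the left.

Stack    Input    Action
------------------------
F $      y ; * $  output F → Y
Y $      y ; * $  output Y → y ; *
y ; * $  y ; * $  match 'y'
; * $    ; * $    match ';'
* $      * $      match '*'
$        $        accept

The string is accepted.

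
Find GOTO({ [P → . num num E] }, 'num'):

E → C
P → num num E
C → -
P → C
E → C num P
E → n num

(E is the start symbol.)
GOTO(I, 'num') = CLOSURE({ [A → αX.β] : [A → α.Xβ] ∈ I, X = 'num' })

Items with dot before 'num', with the dot advanced:
  [P → . num num E] → [P → num . num E]
Closure adds nothing (no advanced item has the dot before a non-terminal).

GOTO = { [P → num . num E] }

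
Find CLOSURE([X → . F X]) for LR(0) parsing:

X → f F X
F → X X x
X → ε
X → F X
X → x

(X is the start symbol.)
To compute CLOSURE, for each item [A → α.Bβ] where B is a non-terminal, add [B → .γ] for all productions B → γ; repeat for the newly added items until nothing changes.

Start with: [X → . F X]
  [X → . F X] has the dot before F: add [F → . X X x]
  [F → . X X x] has the dot before X: add [X → . f F X], [X → .], [X → . x]
No further items can be added.

CLOSURE = { [F → . X X x], [X → . F X], [X → . f F X], [X → . x], [X → .] }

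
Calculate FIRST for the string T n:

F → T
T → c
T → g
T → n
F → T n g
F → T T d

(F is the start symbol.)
FIRST sets of the non-terminals involved (from the grammar, by fixed-point iteration):
  FIRST(T) = { 'c', 'g', 'n' }

To compute FIRST(T n), process the symbols left to right:
Symbol T is a non-terminal. Add FIRST(T) \ {ε} = { 'c', 'g', 'n' }
T is not nullable (ε ∉ FIRST(T)), so stop here.
FIRST(T n) = { 'c', 'g', 'n' }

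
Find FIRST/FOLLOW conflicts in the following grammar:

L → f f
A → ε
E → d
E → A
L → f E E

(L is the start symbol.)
Yes. E → d with FOLLOW(E) on { 'd' }

A FIRST/FOLLOW conflict occurs when a non-terminal N has a nullable alternative N → β (β ⇒* ε) and another alternative N → α with FIRST(α) ∩ FOLLOW(N) ≠ ∅: on such a lookahead the parser cannot decide between expanding α and letting N vanish via β.

Nullable non-terminals: A, E.
FIRST sets used below: FIRST(A) = { ε }
A has a nullable alternative but only one production, so nothing to check.

E: nullable alternative(s) E → A; FOLLOW(E) = { $, 'd' }
  E → d: FIRST \ {ε} = { 'd' } — overlaps FOLLOW(E) on { 'd' }: CONFLICT
  E → A: FIRST \ {ε} = { } — this is the only nullable alternative, skip

L has no nullable alternative, so no FIRST/FOLLOW check is needed there.

So the grammar has 1 FIRST/FOLLOW conflict (marked CONFLICT above).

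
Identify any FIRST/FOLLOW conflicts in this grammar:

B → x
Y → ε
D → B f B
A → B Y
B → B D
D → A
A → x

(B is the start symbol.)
A FIRST/FOLLOW conflict occurs when a non-terminal N has a nullable alternative N → β (β ⇒* ε) and another alternative N → α with FIRST(α) ∩ FOLLOW(N) ≠ ∅: on such a lookahead the parser cannot decide between expanding α and letting N vanish via β.

Nullable non-terminals: Y.
Y has a nullable alternative but only one production, so nothing to check.

A, B, D have no nullable alternative, so no FIRST/FOLLOW check is needed there.

No FIRST/FOLLOW conflicts found.

Answer: No FIRST/FOLLOW conflicts.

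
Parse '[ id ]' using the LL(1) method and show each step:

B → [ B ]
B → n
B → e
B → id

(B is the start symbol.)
LL(1) parsing maintains a stack (initially the start symbol over $) and the input. At each step: if the stack top is a terminal, match it against the current input token; if it is a non-terminal N, replace it with the RHS of M[N, lookahead] (the unique production whose predict set contains the lookahead).

Stack is shown with the top on the left.

Stack    Input     Action
-------------------------
B $      [ id ] $  output B → [ B ]
[ B ] $  [ id ] $  match '['
B ] $    id ] $    output B → id
id ] $   id ] $    match 'id'
] $      ] $       match ']'
$        $         accept

The string is accepted.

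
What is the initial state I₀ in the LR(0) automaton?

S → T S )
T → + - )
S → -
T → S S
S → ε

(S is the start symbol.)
First, augment the grammar with S' → S
I₀ = CLOSURE({ [S' → . S] }):
  [S' → . S] has the dot before S: add [S → . T S )], [S → . -], [S → .]
  [S → . T S )] has the dot before T: add [T → . + - )], [T → . S S]
No further items can be added.

I₀ = { [S → . -], [S → . T S )], [S → .], [S' → . S], [T → . + - )], [T → . S S] }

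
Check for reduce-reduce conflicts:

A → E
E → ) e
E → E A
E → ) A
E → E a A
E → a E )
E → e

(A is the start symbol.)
Yes — I13: [E → ) e .] vs [E → e .]

Augment with A' → A and build the canonical LR(0) collection (I0 = CLOSURE({[A' → . A]}), then GOTO on every symbol after a dot until no new states appear). It has 14 states:
  I0: { [A → . E], [A' → . A], [E → . ) A], [E → . ) e], [E → . E A], [E → . E a A], [E → . a E )], [E → . e] }  — shift
  I1: { [A → . E], [E → ) . A], [E → ) . e], [E → . ) A], [E → . ) e], [E → . E A], [E → . E a A], [E → . a E )], [E → . e] }  — shift
  I2: { [A' → A .] }  — accept
  I3: { [A → . E], [A → E .], [E → . ) A], [E → . ) e], [E → . E A], [E → . E a A], [E → . a E )], [E → . e], [E → E . A], [E → E . a A] }  — shift, reduce
  I4: { [E → . ) A], [E → . ) e], [E → . E A], [E → . E a A], [E → . a E )], [E → . e], [E → a . E )] }  — shift
  I5: { [E → e .] }  — reduce
  I6: { [A → . E], [E → . ) A], [E → . ) e], [E → . E A], [E → . E a A], [E → . a E )], [E → . e], [E → E . A], [E → E . a A], [E → a E . )] }  — shift
  I7: { [A → . E], [E → ) . A], [E → ) . e], [E → . ) A], [E → . ) e], [E → . E A], [E → . E a A], [E → . a E )], [E → . e], [E → a E ) .] }  — shift, reduce
  I8: { [E → E A .] }  — reduce
  I9: { [A → . E], [E → . ) A], [E → . ) e], [E → . E A], [E → . E a A], [E → . a E )], [E → . e], [E → E a . A], [E → a . E )] }  — shift
  I10: { [E → E a A .] }  — reduce
  I11: { [A → . E], [A → E .], [E → . ) A], [E → . ) e], [E → . E A], [E → . E a A], [E → . a E )], [E → . e], [E → E . A], [E → E . a A], [E → a E . )] }  — shift, reduce
  I12: { [E → ) A .] }  — reduce
  I13: { [E → ) e .], [E → e .] }  — 2 reduces

I13 contains complete items [E → ) e .], [E → e .] — reduce-reduce conflict.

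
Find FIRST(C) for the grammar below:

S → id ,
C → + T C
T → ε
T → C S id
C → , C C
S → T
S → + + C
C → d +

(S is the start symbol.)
To compute FIRST(C), examine every production with C on the left-hand side, reading each right-hand side left to right until a non-nullable symbol is reached.

From C → + T C:
  - '+' is a terminal: add '+' and stop
From C → , C C:
  - ',' is a terminal: add ',' and stop
From C → d +:
  - d is a terminal: add 'd' and stop

Collecting: FIRST(C) = { '+', ',', 'd' }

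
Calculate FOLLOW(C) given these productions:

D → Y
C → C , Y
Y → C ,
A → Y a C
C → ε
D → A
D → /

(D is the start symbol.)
{ $, ',' }

To compute FOLLOW(C), find every occurrence of C on a right-hand side N → α C β: add FIRST(β) \ {ε}, and if β is empty or nullable also add FOLLOW(N). Iterate to a fixed point.

In C → C , Y: C is followed by ',' Y, add FIRST(',' Y) \ {ε} = { ',' }
In Y → C ,: C is followed by ',', add FIRST(',') \ {ε} = { ',' }
In A → Y a C: C is at the end, add FOLLOW(A)

The FOLLOW sets referred to above (computed the same way, to a fixed point):
  FOLLOW(A) = { $ }

Taking the union: FOLLOW(C) = { $, ',' }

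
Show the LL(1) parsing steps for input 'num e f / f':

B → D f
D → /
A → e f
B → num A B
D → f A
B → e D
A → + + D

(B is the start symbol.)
Stack is shown with the top on the left.

Stack      Input          Action
--------------------------------
B $        num e f / f $  output B → num A B
num A B $  num e f / f $  match 'num'
A B $      e f / f $      output A → e f
e f B $    e f / f $      match 'e'
f B $      f / f $        match 'f'
B $        / f $          output B → D f
D f $      / f $          output D → /
/ f $      / f $          match '/'
f $        f $            match 'f'
$          $              accept

The string is accepted.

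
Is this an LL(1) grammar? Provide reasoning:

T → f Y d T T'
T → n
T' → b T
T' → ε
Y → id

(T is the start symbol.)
No. Predict set conflict for T': { 'b' }

A grammar is LL(1) if for each non-terminal N with multiple productions, the predict sets of those productions are pairwise disjoint, where PREDICT(N → α) = (FIRST(α) \ {ε}) ∪ (FOLLOW(N) if α ⇒* ε).

Relevant sets:
  FOLLOW(T') = { $, 'b' }

For T:
  PREDICT(T → f Y d T T') = { 'f' }
  PREDICT(T → n) = { 'n' }
For T':
  PREDICT(T' → b T) = { 'b' }
  PREDICT(T' → ε) = { $, 'b' }
Y has a single production, so nothing to check there.

Conflict found: Predict set conflict for T': { 'b' }
The grammar is NOT LL(1).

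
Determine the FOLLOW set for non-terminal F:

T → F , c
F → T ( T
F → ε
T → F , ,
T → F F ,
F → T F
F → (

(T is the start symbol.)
{ '(', ',' }

In T → F , c: F is followed by ',' c, add FIRST(',' c) \ {ε} = { ',' }
In T → F , ,: F is followed by ',' ',', add FIRST(',' ',') \ {ε} = { ',' }
In T → F F ,: F is followed by F ',', add FIRST(F ',') \ {ε} = { '(', ',' }
In T → F F ,: F is followed by ',', add FIRST(',') \ {ε} = { ',' }
In F → T F: F is at the end; this adds FOLLOW(F) to itself — nothing new

Taking the union: FOLLOW(F) = { '(', ',' }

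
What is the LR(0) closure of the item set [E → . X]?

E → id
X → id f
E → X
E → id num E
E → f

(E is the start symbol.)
{ [E → . X], [X → . id f] }

Start with: [E → . X]
  [E → . X] has the dot before X: add [X → . id f]
No further items can be added.

CLOSURE = { [E → . X], [X → . id f] }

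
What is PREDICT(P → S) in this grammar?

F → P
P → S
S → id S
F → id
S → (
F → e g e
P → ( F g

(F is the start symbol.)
PREDICT(P → S) = (FIRST(RHS) \ {ε}) ∪ (FOLLOW(P) if ε ∈ FIRST(RHS), i.e. RHS ⇒* ε)
FIRST(S) = { '(', 'id' }
FIRST(S) = { '(', 'id' }
ε ∉ FIRST(S), so FOLLOW(P) is not added.
PREDICT(P → S) = { '(', 'id' }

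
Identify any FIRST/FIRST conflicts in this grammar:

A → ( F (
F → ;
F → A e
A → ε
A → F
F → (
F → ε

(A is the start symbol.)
A FIRST/FIRST conflict occurs when two productions N → α and N → β for the same non-terminal have FIRST(α) ∩ FIRST(β) ≠ ∅ (with ε ∈ FIRST of a nullable right-hand side, so two nullable alternatives also conflict).

FIRST sets of the non-terminals at (or reachable through a nullable prefix from) the front of some alternative:
  FIRST(F) = { '(', ';', 'e', ε }
  FIRST(A) = { '(', ';', 'e', ε }

Productions for A:
  A → ( F (: FIRST = { '(' }
  A → ε: FIRST = { ε }
  A → F: FIRST = { '(', ';', 'e', ε }
Productions for F:
  F → ;: FIRST = { ';' }
  F → A e: FIRST = { '(', ';', 'e' }
  F → (: FIRST = { '(' }
  F → ε: FIRST = { ε }

Conflict for A: A → ( F ( and A → F
  Overlap: { '(' }
Conflict for A: A → ε and A → F
  Overlap: { ε }
Conflict for F: F → ; and F → A e
  Overlap: { ';' }
Conflict for F: F → A e and F → (
  Overlap: { '(' }

Answer: Yes. A → '(' F '(' / A → F on { '(' }; A → ε / A → F on { ε }; F → ';' / F → A e on { ';' }; F → A e / F → '(' on { '(' }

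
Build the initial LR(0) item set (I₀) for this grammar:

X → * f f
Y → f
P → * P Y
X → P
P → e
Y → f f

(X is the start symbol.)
First, augment the grammar with X' → X
I₀ = CLOSURE({ [X' → . X] }):
  [X' → . X] has the dot before X: add [X → . * f f], [X → . P]
  [X → . P] has the dot before P: add [P → . * P Y], [P → . e]
No further items can be added.

I₀ = { [P → . * P Y], [P → . e], [X → . * f f], [X → . P], [X' → . X] }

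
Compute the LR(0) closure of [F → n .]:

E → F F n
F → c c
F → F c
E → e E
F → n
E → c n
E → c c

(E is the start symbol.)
{ [F → n .] }

To compute CLOSURE, for each item [A → α.Bβ] where B is a non-terminal, add [B → .γ] for all productions B → γ; repeat for the newly added items until nothing changes.

Start with: [F → n .]
The dot is at the end, so nothing is added.

CLOSURE = { [F → n .] }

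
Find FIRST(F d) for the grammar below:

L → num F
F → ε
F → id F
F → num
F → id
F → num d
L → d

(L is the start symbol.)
FIRST sets of the non-terminals involved (from the grammar, by fixed-point iteration):
  FIRST(F) = { 'id', 'num', ε }

To compute FIRST(F d), process the symbols left to right:
Symbol F is a non-terminal. Add FIRST(F) \ {ε} = { 'id', 'num' }
F is nullable (ε ∈ FIRST(F)), continue to the next symbol.
Symbol d is a terminal. Add 'd' and stop.
FIRST(F d) = { 'd', 'id', 'num' }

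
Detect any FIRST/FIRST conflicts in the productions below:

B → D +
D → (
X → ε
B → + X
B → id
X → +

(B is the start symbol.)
FIRST sets of the non-terminals at (or reachable through a nullable prefix from) the front of some alternative:
  FIRST(D) = { '(' }

Productions for B:
  B → D +: FIRST = { '(' }
  B → + X: FIRST = { '+' }
  B → id: FIRST = { 'id' }
Productions for X:
  X → ε: FIRST = { ε }
  X → +: FIRST = { '+' }
D has only one production, so no FIRST/FIRST conflict is possible there.

All alternatives of each non-terminal have pairwise disjoint FIRST sets.

Answer: No FIRST/FIRST conflicts.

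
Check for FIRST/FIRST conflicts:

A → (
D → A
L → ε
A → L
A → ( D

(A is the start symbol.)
A FIRST/FIRST conflict occurs when two productions N → α and N → β for the same non-terminal have FIRST(α) ∩ FIRST(β) ≠ ∅ (with ε ∈ FIRST of a nullable right-hand side, so two nullable alternatives also conflict).

FIRST sets of the non-terminals at (or reachable through a nullable prefix from) the front of some alternative:
  FIRST(L) = { ε }

Productions for A:
  A → (: FIRST = { '(' }
  A → L: FIRST = { ε }
  A → ( D: FIRST = { '(' }
D, L have only one production, so no FIRST/FIRST conflict is possible there.

Conflict for A: A → ( and A → ( D
  Overlap: { '(' }

Answer: Yes. A → '(' / A → '(' D on { '(' }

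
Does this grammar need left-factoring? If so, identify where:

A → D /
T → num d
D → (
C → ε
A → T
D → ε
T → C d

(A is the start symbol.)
No, left-factoring is not needed

Left-factoring is needed when two productions for the same non-terminal
share a common prefix on the right-hand side.

Productions for A:
  A → D /
  A → T
Productions for T:
  T → num d
  T → C d
Productions for D:
  D → (
  D → ε

No common prefixes found.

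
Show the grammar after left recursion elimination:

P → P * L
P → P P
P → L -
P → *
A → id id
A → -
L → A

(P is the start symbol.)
P is directly left-recursive. The standard transformation for
  A → A α₁ | ... | A α_m | β₁ | ... | β_n
is
  A  → β₁ A' | ... | β_n A'
  A' → α₁ A' | ... | α_m A' | ε

P → L - becomes P → L - P'
P → * becomes P → * P'
P → P * L becomes P' → * L P'
P → P P becomes P' → P P'
Add P' → ε

Productions for other non-terminals are unchanged:
  A → id id
  A → -
  L → A

Resulting grammar:
P → L - P'
P → * P'
P' → * L P'
P' → P P'
P' → ε
A → id id
A → -
L → A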